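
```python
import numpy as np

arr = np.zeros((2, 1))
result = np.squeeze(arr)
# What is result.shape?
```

(2,)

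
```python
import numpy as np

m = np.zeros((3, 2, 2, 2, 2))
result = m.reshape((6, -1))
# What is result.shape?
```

(6, 8)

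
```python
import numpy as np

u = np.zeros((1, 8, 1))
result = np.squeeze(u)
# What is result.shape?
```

(8,)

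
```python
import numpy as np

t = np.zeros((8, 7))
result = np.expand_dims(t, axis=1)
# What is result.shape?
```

(8, 1, 7)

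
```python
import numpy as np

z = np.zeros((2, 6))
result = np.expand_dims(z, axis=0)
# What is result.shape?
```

(1, 2, 6)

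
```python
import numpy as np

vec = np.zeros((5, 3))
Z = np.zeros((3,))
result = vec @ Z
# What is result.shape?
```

(5,)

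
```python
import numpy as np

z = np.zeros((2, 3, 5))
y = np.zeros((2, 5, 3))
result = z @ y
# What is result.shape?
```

(2, 3, 3)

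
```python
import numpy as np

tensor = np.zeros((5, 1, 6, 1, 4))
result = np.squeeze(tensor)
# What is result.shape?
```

(5, 6, 4)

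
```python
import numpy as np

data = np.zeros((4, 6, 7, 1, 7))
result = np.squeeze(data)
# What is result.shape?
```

(4, 6, 7, 7)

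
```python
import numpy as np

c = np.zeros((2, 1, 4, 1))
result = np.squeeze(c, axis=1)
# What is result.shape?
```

(2, 4, 1)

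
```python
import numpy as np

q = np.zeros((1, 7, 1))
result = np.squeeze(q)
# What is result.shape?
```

(7,)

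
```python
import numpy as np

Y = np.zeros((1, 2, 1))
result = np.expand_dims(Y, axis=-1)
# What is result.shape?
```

(1, 2, 1, 1)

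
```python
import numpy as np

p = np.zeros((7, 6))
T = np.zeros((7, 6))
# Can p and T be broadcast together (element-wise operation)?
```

Yes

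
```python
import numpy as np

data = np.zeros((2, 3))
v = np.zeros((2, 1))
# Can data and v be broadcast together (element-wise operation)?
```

Yes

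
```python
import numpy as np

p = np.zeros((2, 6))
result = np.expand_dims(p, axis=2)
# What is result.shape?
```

(2, 6, 1)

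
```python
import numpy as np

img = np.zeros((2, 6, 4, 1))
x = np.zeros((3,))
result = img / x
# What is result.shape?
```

(2, 6, 4, 3)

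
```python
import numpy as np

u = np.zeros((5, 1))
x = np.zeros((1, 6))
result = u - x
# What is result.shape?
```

(5, 6)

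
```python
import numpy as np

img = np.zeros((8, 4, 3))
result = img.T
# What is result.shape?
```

(3, 4, 8)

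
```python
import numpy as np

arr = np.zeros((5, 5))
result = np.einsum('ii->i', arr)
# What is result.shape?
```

(5,)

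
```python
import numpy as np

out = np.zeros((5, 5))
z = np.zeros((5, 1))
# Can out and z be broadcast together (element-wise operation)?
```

Yes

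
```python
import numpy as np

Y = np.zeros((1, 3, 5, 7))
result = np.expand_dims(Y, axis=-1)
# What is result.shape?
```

(1, 3, 5, 7, 1)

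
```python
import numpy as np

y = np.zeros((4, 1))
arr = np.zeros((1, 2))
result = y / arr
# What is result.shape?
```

(4, 2)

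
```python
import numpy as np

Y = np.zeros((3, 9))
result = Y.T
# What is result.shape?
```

(9, 3)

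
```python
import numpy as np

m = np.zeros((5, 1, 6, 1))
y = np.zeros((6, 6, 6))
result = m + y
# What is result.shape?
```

(5, 6, 6, 6)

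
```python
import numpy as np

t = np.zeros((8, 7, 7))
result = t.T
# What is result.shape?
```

(7, 7, 8)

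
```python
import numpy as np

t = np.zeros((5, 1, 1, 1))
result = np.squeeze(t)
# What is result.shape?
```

(5,)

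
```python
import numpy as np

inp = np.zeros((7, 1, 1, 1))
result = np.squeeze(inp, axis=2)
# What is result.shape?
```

(7, 1, 1)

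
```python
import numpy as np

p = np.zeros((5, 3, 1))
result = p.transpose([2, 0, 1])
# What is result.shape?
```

(1, 5, 3)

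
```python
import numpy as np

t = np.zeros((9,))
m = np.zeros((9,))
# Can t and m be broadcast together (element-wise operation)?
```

Yes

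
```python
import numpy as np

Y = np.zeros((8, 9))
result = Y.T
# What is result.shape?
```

(9, 8)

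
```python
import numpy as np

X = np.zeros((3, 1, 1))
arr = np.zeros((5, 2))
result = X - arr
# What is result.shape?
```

(3, 5, 2)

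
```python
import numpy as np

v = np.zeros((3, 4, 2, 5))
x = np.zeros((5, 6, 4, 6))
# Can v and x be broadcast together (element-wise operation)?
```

No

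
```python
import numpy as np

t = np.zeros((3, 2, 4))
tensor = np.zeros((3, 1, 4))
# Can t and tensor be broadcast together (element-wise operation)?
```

Yes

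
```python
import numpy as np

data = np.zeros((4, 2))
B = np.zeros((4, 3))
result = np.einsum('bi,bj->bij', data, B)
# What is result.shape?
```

(4, 2, 3)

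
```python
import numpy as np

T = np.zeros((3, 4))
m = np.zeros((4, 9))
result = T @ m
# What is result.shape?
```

(3, 9)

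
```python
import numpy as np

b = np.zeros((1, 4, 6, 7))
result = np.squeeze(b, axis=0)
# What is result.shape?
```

(4, 6, 7)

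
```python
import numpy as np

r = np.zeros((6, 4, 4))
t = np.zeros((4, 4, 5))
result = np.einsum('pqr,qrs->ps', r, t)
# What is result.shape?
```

(6, 5)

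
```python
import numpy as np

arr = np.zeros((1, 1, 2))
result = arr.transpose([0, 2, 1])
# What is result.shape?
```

(1, 2, 1)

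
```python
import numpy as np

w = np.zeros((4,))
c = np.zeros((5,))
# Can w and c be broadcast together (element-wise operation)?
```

No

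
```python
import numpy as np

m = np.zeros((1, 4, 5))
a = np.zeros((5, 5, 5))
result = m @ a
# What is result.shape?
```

(5, 4, 5)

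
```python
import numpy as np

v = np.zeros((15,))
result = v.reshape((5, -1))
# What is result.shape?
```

(5, 3)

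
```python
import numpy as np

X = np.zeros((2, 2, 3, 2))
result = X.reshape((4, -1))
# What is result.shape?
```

(4, 6)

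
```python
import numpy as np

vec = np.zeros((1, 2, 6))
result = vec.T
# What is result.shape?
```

(6, 2, 1)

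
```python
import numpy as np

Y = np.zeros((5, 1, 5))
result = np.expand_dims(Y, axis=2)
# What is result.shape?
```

(5, 1, 1, 5)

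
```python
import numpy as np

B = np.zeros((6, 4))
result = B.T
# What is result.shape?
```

(4, 6)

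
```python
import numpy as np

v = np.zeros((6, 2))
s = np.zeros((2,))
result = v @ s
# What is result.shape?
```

(6,)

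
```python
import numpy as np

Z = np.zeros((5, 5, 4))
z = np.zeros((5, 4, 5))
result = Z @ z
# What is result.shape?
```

(5, 5, 5)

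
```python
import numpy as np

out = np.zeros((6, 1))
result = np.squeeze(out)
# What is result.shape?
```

(6,)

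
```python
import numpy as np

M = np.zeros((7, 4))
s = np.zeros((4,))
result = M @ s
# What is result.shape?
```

(7,)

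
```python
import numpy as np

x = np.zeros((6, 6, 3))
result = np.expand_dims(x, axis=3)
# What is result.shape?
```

(6, 6, 3, 1)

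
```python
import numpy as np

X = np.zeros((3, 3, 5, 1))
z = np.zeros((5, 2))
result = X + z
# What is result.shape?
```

(3, 3, 5, 2)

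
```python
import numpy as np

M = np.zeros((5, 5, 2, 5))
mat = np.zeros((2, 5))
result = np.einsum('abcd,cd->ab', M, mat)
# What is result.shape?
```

(5, 5)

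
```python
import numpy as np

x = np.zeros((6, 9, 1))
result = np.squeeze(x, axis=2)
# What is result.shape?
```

(6, 9)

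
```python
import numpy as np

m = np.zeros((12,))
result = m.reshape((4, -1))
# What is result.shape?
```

(4, 3)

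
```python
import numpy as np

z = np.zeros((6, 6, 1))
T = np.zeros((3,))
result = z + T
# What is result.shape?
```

(6, 6, 3)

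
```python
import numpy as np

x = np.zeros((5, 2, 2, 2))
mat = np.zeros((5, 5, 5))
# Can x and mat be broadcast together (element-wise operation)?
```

No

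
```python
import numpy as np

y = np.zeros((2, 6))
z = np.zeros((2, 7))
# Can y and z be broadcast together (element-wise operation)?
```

No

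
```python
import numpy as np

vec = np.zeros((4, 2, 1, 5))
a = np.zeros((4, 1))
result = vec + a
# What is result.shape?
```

(4, 2, 4, 5)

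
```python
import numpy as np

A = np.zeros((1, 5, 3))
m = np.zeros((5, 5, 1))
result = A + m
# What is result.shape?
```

(5, 5, 3)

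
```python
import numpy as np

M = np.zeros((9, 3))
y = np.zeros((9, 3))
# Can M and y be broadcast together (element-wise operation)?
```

Yes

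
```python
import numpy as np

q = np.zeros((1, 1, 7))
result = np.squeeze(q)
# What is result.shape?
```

(7,)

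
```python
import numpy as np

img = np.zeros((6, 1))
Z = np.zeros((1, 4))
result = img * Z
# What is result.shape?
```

(6, 4)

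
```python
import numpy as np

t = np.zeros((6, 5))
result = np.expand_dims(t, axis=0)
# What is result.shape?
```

(1, 6, 5)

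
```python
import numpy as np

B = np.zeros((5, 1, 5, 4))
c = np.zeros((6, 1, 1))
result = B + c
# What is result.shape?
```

(5, 6, 5, 4)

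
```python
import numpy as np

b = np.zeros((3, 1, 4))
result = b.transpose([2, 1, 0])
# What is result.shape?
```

(4, 1, 3)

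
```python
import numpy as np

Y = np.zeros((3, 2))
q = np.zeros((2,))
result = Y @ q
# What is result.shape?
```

(3,)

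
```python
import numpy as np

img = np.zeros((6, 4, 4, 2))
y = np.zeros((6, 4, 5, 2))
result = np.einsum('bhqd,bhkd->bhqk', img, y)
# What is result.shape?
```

(6, 4, 4, 5)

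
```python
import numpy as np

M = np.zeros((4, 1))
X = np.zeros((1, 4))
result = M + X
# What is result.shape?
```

(4, 4)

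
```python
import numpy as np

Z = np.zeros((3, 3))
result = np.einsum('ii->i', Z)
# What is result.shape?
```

(3,)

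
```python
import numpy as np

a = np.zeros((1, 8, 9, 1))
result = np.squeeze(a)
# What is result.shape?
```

(8, 9)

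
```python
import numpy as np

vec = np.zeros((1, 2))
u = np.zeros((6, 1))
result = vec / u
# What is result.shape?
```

(6, 2)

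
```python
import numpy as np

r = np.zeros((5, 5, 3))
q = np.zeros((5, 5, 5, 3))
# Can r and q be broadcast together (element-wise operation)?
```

Yes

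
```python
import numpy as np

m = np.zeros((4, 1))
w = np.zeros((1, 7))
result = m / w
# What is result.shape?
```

(4, 7)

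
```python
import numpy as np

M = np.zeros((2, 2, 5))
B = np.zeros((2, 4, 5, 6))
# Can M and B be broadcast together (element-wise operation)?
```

No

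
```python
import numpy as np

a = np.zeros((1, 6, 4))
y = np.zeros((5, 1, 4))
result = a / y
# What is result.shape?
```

(5, 6, 4)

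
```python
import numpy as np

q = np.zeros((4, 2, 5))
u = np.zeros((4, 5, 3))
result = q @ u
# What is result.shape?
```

(4, 2, 3)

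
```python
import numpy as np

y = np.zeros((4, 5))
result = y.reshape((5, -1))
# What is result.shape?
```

(5, 4)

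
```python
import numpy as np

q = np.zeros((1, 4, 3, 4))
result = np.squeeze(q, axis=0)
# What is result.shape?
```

(4, 3, 4)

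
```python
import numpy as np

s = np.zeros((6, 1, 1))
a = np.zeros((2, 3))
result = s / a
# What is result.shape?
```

(6, 2, 3)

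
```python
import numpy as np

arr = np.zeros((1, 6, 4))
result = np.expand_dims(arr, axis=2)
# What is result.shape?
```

(1, 6, 1, 4)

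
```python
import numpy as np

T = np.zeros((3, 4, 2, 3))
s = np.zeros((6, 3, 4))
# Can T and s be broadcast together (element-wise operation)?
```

No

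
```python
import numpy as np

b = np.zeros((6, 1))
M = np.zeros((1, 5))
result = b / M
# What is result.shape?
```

(6, 5)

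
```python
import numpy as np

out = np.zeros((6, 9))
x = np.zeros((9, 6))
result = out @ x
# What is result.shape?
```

(6, 6)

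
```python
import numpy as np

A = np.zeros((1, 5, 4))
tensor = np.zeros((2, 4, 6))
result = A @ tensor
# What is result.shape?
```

(2, 5, 6)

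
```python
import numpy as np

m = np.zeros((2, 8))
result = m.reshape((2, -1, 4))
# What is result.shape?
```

(2, 2, 4)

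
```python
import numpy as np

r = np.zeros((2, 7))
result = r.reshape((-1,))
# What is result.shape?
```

(14,)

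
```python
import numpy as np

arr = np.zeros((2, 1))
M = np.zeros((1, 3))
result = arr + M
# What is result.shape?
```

(2, 3)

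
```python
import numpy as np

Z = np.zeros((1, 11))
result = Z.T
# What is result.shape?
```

(11, 1)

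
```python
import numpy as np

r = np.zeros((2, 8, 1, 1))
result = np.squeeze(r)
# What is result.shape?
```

(2, 8)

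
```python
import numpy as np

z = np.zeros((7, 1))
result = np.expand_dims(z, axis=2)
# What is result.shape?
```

(7, 1, 1)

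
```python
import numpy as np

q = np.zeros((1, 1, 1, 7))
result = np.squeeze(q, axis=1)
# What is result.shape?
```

(1, 1, 7)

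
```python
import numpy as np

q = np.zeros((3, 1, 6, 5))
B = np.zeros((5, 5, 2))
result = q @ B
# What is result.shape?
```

(3, 5, 6, 2)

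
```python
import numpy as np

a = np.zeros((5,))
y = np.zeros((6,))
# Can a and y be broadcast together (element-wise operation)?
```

No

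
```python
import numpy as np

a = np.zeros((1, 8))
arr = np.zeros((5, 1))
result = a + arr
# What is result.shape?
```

(5, 8)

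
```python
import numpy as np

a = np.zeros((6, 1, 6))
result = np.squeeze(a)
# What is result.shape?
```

(6, 6)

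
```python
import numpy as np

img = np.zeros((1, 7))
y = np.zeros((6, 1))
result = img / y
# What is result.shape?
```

(6, 7)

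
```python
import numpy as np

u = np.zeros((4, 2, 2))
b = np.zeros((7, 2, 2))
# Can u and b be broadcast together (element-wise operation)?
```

No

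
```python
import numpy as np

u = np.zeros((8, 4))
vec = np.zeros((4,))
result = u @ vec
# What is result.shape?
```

(8,)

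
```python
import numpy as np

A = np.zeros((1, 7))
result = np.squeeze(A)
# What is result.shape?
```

(7,)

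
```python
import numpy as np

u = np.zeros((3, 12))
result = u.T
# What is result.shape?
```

(12, 3)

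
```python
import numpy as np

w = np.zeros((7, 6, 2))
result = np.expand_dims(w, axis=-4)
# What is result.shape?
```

(1, 7, 6, 2)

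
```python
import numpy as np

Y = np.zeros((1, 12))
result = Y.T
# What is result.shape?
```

(12, 1)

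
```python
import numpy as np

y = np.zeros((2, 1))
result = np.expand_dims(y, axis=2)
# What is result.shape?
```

(2, 1, 1)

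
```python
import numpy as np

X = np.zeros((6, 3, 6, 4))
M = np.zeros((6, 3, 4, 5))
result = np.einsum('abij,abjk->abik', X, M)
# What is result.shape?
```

(6, 3, 6, 5)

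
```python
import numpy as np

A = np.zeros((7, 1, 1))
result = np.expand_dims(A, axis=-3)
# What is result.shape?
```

(7, 1, 1, 1)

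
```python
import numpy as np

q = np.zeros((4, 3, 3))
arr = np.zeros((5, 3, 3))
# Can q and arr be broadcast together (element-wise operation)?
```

No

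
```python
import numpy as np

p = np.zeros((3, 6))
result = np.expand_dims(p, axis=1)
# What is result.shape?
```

(3, 1, 6)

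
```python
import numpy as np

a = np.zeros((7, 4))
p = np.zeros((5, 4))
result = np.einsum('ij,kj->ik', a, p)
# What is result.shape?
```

(7, 5)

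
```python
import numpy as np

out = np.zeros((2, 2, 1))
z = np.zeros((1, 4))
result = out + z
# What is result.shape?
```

(2, 2, 4)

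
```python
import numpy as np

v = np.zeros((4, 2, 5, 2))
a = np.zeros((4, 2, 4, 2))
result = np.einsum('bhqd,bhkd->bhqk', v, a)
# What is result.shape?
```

(4, 2, 5, 4)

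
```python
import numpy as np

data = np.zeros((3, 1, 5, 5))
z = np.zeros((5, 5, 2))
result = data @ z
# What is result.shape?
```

(3, 5, 5, 2)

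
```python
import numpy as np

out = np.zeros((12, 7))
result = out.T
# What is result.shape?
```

(7, 12)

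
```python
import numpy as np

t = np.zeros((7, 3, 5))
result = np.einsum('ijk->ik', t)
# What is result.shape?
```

(7, 5)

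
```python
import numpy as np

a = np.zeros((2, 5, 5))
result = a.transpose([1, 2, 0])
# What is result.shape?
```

(5, 5, 2)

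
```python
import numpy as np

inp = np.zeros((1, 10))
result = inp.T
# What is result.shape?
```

(10, 1)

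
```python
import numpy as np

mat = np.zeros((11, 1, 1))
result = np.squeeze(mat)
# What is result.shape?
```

(11,)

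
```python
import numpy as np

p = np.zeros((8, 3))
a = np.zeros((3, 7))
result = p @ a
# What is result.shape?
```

(8, 7)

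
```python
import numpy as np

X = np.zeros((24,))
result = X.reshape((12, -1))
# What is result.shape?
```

(12, 2)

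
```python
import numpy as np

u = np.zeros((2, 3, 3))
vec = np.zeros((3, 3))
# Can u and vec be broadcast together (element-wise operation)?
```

Yes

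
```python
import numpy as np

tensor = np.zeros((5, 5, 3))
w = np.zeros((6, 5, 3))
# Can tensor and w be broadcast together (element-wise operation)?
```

No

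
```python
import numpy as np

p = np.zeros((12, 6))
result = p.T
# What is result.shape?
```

(6, 12)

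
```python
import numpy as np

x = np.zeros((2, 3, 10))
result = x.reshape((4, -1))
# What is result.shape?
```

(4, 15)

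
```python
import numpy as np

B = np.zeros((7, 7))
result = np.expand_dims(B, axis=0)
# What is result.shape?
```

(1, 7, 7)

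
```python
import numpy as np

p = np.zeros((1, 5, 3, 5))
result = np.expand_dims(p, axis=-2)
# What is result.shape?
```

(1, 5, 3, 1, 5)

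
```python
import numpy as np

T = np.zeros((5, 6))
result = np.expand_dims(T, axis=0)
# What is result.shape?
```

(1, 5, 6)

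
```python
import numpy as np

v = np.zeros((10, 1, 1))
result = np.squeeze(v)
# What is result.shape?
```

(10,)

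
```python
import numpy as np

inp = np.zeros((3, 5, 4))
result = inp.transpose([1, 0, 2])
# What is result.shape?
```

(5, 3, 4)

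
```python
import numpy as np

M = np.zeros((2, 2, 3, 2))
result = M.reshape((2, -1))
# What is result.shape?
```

(2, 12)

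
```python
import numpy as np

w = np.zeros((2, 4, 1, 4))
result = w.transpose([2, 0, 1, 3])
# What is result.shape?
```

(1, 2, 4, 4)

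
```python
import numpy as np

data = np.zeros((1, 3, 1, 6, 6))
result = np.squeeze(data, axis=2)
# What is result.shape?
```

(1, 3, 6, 6)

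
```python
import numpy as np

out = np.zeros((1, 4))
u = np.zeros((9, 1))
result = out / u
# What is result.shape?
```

(9, 4)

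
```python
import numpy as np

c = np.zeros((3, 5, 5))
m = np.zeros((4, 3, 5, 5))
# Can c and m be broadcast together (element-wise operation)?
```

Yes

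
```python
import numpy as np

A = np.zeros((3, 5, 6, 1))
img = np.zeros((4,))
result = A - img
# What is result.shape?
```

(3, 5, 6, 4)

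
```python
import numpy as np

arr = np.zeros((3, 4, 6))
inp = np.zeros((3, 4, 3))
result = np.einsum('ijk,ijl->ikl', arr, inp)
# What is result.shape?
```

(3, 6, 3)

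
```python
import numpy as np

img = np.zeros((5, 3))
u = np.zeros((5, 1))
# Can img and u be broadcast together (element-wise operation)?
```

Yes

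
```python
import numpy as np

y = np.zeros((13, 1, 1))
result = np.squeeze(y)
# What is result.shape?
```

(13,)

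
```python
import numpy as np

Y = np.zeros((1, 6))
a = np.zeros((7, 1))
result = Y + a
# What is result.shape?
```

(7, 6)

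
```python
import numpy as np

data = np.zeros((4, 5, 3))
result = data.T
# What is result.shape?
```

(3, 5, 4)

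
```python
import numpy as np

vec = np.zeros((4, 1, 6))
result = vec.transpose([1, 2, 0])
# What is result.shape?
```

(1, 6, 4)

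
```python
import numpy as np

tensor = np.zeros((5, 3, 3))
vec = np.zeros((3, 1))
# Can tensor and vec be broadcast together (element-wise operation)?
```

Yes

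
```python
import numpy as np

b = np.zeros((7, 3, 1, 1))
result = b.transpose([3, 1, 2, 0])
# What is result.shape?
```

(1, 3, 1, 7)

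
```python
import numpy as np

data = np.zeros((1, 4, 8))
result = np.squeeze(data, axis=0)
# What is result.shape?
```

(4, 8)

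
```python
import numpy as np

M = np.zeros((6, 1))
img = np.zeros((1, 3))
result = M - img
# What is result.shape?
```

(6, 3)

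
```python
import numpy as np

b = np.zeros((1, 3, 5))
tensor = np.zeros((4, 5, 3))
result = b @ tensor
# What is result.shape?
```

(4, 3, 3)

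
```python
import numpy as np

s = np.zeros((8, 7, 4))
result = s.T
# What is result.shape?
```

(4, 7, 8)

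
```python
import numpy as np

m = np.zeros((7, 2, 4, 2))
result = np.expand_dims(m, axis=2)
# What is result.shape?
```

(7, 2, 1, 4, 2)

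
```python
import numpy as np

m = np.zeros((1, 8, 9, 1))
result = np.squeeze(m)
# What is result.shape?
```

(8, 9)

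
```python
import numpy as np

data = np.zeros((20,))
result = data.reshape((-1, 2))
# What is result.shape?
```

(10, 2)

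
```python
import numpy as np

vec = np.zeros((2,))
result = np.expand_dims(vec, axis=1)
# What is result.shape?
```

(2, 1)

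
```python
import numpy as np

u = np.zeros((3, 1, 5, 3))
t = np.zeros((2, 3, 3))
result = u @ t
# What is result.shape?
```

(3, 2, 5, 3)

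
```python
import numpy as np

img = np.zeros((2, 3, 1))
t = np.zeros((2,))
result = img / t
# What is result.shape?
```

(2, 3, 2)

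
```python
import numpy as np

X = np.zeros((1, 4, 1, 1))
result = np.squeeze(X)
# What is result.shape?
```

(4,)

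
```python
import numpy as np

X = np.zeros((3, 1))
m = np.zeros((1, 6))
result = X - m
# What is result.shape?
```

(3, 6)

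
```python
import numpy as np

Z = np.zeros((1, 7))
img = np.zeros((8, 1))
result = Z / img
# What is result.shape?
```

(8, 7)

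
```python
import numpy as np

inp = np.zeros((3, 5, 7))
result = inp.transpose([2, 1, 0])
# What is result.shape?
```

(7, 5, 3)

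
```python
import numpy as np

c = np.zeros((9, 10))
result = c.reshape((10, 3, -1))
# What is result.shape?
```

(10, 3, 3)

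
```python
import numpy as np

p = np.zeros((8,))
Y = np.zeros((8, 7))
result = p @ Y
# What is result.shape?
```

(7,)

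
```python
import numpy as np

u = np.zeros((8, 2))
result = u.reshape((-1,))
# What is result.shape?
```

(16,)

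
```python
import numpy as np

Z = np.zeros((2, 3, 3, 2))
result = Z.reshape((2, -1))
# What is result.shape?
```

(2, 18)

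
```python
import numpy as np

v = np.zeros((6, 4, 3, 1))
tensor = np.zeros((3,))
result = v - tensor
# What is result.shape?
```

(6, 4, 3, 3)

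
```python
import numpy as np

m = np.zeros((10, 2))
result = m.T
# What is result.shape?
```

(2, 10)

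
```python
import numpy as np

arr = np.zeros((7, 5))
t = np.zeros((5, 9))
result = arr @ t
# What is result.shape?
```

(7, 9)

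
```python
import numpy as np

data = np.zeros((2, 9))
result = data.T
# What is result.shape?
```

(9, 2)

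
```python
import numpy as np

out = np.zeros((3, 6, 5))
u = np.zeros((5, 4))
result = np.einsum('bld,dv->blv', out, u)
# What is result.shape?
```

(3, 6, 4)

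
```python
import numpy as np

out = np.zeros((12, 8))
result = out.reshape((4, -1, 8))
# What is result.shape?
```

(4, 3, 8)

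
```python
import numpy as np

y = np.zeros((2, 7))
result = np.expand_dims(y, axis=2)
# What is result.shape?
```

(2, 7, 1)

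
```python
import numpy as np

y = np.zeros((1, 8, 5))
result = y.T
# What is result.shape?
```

(5, 8, 1)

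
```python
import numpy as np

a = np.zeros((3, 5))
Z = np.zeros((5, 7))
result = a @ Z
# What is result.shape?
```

(3, 7)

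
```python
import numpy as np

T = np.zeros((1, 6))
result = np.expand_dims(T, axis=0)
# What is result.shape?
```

(1, 1, 6)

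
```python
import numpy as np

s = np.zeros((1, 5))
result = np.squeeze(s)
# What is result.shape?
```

(5,)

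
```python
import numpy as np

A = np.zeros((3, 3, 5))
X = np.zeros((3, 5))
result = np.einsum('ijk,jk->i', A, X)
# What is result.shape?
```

(3,)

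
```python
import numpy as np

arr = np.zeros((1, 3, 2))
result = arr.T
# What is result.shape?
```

(2, 3, 1)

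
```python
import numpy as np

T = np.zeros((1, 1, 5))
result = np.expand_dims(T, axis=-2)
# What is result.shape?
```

(1, 1, 1, 5)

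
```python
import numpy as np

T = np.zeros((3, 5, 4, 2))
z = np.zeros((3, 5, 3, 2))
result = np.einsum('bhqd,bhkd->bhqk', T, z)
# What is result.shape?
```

(3, 5, 4, 3)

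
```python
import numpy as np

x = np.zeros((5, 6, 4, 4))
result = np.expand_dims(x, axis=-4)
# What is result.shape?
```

(5, 1, 6, 4, 4)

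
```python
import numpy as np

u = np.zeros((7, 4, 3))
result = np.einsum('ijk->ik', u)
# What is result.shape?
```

(7, 3)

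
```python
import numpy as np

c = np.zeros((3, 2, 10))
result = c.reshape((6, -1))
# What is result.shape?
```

(6, 10)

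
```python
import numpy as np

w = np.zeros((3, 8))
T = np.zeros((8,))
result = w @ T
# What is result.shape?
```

(3,)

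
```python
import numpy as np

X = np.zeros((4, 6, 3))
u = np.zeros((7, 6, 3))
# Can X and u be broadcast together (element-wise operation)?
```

No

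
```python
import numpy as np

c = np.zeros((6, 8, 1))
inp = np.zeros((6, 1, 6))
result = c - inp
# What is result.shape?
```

(6, 8, 6)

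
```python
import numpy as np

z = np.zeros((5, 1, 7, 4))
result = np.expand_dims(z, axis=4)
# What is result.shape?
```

(5, 1, 7, 4, 1)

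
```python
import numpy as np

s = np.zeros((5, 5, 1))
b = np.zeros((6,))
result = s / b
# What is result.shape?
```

(5, 5, 6)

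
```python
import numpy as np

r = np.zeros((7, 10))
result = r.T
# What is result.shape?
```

(10, 7)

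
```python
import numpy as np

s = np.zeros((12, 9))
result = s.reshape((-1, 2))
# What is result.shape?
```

(54, 2)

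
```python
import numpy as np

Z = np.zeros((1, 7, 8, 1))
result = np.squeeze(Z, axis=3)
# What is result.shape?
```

(1, 7, 8)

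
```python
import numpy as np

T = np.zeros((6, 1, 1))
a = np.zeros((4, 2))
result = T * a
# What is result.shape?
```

(6, 4, 2)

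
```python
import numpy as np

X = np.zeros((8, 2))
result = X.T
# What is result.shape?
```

(2, 8)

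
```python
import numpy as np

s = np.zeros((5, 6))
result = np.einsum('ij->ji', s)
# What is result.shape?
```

(6, 5)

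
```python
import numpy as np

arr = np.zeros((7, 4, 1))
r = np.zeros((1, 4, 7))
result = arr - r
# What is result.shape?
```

(7, 4, 7)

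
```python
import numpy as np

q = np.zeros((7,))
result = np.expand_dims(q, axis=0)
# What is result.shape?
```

(1, 7)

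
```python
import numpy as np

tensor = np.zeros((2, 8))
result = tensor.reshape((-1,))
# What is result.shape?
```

(16,)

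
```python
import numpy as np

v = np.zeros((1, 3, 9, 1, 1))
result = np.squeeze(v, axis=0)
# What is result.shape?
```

(3, 9, 1, 1)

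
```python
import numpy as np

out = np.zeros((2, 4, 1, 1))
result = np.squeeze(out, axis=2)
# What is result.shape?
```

(2, 4, 1)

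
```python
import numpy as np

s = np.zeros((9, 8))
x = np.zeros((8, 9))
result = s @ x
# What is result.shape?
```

(9, 9)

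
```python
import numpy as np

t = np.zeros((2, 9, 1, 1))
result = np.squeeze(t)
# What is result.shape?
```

(2, 9)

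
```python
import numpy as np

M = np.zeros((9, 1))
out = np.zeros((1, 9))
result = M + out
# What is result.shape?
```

(9, 9)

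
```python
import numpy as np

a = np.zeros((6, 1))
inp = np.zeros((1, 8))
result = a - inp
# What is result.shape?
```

(6, 8)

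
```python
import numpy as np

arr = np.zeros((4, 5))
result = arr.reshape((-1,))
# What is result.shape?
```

(20,)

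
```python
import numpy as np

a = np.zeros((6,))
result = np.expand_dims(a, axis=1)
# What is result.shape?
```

(6, 1)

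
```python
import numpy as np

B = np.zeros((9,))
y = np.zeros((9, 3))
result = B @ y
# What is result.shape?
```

(3,)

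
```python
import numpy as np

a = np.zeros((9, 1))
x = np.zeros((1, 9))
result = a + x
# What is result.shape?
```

(9, 9)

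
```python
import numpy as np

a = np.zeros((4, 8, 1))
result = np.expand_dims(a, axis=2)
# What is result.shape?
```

(4, 8, 1, 1)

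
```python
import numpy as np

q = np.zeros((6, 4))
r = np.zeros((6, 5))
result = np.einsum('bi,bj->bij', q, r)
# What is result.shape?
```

(6, 4, 5)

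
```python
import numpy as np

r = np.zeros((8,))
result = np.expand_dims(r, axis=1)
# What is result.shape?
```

(8, 1)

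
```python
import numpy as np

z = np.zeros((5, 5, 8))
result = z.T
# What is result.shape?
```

(8, 5, 5)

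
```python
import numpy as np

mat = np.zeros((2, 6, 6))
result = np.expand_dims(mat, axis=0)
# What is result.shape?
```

(1, 2, 6, 6)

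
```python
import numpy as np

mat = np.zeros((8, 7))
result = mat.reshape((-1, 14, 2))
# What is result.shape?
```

(2, 14, 2)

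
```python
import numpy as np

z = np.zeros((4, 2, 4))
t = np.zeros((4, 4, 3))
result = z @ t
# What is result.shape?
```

(4, 2, 3)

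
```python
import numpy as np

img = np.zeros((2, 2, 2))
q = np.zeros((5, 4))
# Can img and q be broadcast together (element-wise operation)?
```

No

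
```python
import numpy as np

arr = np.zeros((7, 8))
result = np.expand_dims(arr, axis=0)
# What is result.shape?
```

(1, 7, 8)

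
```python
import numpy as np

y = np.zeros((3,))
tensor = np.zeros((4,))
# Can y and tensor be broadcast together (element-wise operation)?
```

No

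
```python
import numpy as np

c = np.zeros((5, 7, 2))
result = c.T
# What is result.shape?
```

(2, 7, 5)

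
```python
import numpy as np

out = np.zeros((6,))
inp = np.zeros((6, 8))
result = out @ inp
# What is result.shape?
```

(8,)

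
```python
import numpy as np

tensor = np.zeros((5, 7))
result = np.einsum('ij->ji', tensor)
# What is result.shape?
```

(7, 5)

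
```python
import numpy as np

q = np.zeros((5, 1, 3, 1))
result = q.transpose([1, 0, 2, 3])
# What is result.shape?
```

(1, 5, 3, 1)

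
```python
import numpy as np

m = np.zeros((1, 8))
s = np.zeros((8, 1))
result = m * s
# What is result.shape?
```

(8, 8)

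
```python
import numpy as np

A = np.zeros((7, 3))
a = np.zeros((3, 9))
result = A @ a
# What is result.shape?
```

(7, 9)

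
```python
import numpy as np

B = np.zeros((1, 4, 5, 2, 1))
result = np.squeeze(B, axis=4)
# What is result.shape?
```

(1, 4, 5, 2)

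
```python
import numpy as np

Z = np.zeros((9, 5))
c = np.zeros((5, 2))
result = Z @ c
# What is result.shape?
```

(9, 2)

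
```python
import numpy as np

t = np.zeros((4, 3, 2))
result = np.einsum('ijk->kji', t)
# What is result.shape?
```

(2, 3, 4)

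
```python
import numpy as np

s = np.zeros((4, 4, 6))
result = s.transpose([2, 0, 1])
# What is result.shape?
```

(6, 4, 4)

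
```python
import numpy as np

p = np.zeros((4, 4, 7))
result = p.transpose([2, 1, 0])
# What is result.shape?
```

(7, 4, 4)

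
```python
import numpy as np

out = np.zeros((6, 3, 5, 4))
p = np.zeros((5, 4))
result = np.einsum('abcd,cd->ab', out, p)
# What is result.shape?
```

(6, 3)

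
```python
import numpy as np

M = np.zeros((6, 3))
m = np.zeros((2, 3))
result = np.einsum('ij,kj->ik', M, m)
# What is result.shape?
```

(6, 2)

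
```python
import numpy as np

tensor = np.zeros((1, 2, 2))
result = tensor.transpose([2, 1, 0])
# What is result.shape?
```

(2, 2, 1)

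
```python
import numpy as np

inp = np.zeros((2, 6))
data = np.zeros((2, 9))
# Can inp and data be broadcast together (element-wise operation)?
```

No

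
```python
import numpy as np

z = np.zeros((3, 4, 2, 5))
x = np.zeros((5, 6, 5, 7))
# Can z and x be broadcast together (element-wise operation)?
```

No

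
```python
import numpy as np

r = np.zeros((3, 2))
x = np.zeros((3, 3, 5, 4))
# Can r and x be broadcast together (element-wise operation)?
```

No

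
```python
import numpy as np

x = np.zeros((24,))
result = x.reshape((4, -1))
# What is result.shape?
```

(4, 6)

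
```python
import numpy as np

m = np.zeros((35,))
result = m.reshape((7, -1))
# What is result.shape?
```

(7, 5)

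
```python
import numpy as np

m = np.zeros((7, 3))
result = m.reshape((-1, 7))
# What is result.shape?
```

(3, 7)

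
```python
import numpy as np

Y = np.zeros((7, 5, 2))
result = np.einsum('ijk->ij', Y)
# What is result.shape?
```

(7, 5)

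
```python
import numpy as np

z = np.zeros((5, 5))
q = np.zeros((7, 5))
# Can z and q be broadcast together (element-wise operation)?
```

No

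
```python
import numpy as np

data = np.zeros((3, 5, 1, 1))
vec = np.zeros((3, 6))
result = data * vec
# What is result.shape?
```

(3, 5, 3, 6)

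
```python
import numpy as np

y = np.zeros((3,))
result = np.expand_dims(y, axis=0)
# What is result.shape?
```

(1, 3)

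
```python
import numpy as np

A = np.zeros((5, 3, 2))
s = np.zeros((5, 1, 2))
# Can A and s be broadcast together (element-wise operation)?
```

Yes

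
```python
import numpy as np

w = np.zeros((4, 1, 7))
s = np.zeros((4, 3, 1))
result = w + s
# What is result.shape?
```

(4, 3, 7)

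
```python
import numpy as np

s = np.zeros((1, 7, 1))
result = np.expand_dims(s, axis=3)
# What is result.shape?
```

(1, 7, 1, 1)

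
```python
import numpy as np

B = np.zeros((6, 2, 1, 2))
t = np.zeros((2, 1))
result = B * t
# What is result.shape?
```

(6, 2, 2, 2)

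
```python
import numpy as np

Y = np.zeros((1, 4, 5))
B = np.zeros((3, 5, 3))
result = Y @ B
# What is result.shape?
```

(3, 4, 3)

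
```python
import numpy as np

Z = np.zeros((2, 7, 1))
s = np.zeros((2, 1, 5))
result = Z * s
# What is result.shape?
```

(2, 7, 5)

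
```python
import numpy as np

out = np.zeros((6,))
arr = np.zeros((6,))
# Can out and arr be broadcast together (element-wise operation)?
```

Yes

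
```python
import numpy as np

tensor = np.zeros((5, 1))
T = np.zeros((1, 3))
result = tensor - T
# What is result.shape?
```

(5, 3)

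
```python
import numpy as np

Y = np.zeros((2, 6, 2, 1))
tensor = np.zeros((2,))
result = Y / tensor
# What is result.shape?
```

(2, 6, 2, 2)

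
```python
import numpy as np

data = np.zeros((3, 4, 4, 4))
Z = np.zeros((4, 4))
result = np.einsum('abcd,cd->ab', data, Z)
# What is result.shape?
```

(3, 4)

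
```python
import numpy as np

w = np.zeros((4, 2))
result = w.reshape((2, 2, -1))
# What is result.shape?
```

(2, 2, 2)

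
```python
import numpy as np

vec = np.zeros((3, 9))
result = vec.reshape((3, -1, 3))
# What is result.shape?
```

(3, 3, 3)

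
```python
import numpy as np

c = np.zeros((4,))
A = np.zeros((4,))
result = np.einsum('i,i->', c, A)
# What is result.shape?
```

()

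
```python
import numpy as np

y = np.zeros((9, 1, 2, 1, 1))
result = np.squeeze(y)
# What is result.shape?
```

(9, 2)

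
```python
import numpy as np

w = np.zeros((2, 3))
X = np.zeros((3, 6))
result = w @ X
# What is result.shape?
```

(2, 6)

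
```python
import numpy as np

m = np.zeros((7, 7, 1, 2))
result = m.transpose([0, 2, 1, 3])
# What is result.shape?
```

(7, 1, 7, 2)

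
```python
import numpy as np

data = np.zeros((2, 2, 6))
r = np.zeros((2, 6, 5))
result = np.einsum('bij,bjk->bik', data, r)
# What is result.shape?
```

(2, 2, 5)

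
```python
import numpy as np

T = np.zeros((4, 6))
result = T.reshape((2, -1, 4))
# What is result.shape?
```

(2, 3, 4)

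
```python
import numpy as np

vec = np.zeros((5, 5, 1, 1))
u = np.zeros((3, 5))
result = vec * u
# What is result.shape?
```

(5, 5, 3, 5)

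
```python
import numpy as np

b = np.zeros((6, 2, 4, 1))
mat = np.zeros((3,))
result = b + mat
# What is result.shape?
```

(6, 2, 4, 3)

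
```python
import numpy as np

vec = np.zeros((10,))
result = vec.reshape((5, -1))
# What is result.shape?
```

(5, 2)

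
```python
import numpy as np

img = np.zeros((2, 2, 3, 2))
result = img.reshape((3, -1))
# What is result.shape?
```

(3, 8)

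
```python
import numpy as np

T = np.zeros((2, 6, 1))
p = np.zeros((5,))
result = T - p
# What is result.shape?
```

(2, 6, 5)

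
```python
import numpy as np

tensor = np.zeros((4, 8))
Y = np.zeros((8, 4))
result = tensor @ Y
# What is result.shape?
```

(4, 4)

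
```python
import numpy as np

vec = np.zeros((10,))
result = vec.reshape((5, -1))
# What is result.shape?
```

(5, 2)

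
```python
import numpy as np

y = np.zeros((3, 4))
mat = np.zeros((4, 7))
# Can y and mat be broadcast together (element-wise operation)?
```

No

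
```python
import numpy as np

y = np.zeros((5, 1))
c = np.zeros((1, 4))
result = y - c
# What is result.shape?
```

(5, 4)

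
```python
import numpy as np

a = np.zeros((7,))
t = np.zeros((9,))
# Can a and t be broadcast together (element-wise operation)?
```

No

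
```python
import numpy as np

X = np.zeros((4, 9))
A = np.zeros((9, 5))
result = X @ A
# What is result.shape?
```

(4, 5)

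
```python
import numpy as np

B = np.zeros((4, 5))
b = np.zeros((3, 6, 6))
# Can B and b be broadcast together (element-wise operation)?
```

No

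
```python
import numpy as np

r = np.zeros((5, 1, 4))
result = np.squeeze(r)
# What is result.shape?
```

(5, 4)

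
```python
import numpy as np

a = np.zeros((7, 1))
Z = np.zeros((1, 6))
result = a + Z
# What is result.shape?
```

(7, 6)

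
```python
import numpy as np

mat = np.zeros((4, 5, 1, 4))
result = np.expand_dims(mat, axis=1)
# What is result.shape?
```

(4, 1, 5, 1, 4)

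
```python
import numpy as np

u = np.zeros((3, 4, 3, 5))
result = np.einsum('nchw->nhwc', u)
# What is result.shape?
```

(3, 3, 5, 4)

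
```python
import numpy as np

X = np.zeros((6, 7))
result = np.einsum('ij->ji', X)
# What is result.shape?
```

(7, 6)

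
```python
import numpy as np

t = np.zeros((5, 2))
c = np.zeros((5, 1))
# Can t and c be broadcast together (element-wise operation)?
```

Yes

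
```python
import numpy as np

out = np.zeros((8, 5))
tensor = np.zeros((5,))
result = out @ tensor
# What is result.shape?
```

(8,)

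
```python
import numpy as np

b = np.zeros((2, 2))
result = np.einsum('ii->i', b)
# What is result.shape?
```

(2,)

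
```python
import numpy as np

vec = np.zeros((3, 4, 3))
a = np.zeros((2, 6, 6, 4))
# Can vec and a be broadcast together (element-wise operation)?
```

No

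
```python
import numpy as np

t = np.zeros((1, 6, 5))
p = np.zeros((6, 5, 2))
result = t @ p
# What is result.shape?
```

(6, 6, 2)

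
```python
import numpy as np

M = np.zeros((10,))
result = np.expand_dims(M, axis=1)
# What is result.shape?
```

(10, 1)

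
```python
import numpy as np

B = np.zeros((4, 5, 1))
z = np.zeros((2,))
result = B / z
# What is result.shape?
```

(4, 5, 2)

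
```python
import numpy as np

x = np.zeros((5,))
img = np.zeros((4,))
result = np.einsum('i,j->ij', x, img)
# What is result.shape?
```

(5, 4)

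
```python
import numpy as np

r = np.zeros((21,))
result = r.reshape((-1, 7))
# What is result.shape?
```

(3, 7)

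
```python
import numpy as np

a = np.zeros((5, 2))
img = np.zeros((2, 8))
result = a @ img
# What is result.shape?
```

(5, 8)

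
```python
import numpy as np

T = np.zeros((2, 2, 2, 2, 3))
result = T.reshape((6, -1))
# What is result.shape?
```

(6, 8)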